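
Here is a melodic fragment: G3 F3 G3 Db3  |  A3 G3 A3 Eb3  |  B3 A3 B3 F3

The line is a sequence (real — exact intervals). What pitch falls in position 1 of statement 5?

D#4

The unit is 4 notes. Position-1 pitches of the 3 shown cells: G3, A3, B3.
Each moves up a 2nd. Continuing: C#4 → D#4.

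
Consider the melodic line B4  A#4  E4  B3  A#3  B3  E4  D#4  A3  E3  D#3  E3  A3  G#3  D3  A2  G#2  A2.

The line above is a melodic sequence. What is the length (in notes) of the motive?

6

18 notes total. Splitting into 3 groups of 6:
B4 A#4 E4 B3 A#3 B3 | E4 D#4 A3 E3 D#3 E3 | A3 G#3 D3 A2 G#2 A2
Each cell is the previous one down a 5th — so the unit is 6 notes.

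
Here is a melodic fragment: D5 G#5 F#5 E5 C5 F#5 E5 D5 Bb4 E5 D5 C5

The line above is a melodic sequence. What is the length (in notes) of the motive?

4

Try groups of 4 (3 cells in 12 notes):
D5 G#5 F#5 E5 | C5 F#5 E5 D5 | Bb4 E5 D5 C5
Each cell is the previous one down a 2nd — so the unit is 4 notes.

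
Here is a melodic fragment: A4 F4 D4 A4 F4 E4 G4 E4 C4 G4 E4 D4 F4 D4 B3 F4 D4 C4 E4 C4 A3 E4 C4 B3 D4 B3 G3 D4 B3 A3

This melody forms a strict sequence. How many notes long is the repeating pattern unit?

Try groups of 6 (5 cells in 30 notes):
A4 F4 D4 A4 F4 E4 | G4 E4 C4 G4 E4 D4 | F4 D4 B3 F4 D4 C4 | E4 C4 A3 E4 C4 B3 | D4 B3 G3 D4 B3 A3
That's a consistent down a 2nd shift per cell, and no other grouping gives one.

6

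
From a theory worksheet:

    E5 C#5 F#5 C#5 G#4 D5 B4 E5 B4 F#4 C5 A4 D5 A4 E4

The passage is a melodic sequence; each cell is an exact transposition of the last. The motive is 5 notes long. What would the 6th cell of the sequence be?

Unit = 5 notes; the statements start on E5, D5, C5, moving down a 2nd each time.
Continuing the starts: Bb4 → Ab4 → Gb4.
Statement 6 starts on Gb4 and keeps the same exact contour: Gb4 Eb4 Ab4 Eb4 Bb3.

Gb4 Eb4 Ab4 Eb4 Bb3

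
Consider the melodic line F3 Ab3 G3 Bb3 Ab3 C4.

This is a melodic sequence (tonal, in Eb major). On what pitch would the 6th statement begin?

The 2-note cells begin on F3, G3, Ab3 — each up a 2nd from the last.
Continuing: Bb3 → C4 → D4. Statement 6 starts on D4.

D4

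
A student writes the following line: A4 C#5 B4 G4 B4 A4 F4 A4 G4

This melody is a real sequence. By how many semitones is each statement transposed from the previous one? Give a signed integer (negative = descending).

-2

The 3-note cells begin on A4, G4, F4 — each down a 2nd from the last.
A4 to G4 spans -2 semitones.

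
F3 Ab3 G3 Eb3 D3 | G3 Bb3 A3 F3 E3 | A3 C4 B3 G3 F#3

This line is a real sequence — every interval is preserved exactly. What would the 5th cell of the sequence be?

With a 5-note motive the entries are F3, G3, A3, each up a 2nd from the previous.
Carrying on: B3 → C#4.
Statement 5 starts on C#4 and keeps the same exact contour: C#4 E4 D#4 B3 A#3.

C#4 E4 D#4 B3 A#3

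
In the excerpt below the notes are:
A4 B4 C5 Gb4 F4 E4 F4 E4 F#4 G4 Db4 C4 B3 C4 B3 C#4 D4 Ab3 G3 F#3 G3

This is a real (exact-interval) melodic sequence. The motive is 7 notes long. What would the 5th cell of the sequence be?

Unit = 7 notes; the statements start on A4, E4, B3, moving down a 4th each time.
Continuing the starts: F#3 → C#3.
From C#3 the exact shape gives C#3 D#3 E3 Bb2 A2 G#2 A2.

C#3 D#3 E3 Bb2 A2 G#2 A2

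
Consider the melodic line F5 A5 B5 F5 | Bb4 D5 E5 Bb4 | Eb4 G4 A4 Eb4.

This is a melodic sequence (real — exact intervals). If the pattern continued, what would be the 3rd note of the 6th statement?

C3

Grouping in 4s, the 3rd note of each cell is B5, E5, A4.
Extending down a 5th: D4 → G3 → C3.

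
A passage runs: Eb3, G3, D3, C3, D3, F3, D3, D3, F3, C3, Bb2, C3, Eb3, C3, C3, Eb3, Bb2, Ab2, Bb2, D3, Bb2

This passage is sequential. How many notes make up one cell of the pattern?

21 notes total. Splitting into 3 groups of 7:
Eb3 G3 D3 C3 D3 F3 D3 | D3 F3 C3 Bb2 C3 Eb3 C3 | C3 Eb3 Bb2 Ab2 Bb2 D3 Bb2
Each cell is the previous one down a 2nd — so the unit is 7 notes.

7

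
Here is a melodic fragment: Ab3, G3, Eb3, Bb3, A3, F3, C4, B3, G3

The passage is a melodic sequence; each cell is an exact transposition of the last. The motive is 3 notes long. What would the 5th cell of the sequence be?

Unit = 3 notes; the statements start on Ab3, Bb3, C4, moving up a 2nd each time.
Carrying on: D4 → E4.
So cell 5 is E4 D#4 B3.

E4 D#4 B3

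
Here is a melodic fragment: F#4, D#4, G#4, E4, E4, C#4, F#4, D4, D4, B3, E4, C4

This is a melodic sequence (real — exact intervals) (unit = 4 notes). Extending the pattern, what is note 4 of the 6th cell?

Grouping in 4s, the 4th note of each cell is E4, D4, C4.
Carrying that down a 2nd forward: Bb3 → Ab3 → Gb3.

Gb3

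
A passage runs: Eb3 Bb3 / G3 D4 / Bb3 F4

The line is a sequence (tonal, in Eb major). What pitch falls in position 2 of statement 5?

C5

The unit is 2 notes. Position-2 pitches of the 3 shown cells: Bb3, D4, F4.
Each moves up a 3rd. Continuing: Ab4 → C5.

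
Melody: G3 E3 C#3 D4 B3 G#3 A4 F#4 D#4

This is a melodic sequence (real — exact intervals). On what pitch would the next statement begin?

E5

With a 3-note motive the entries are G3, D4, A4, each up a 5th from the previous.
The next head, up a 5th from A4, is E5.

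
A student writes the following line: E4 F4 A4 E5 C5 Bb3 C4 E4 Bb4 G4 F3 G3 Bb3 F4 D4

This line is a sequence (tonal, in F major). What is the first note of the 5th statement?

The 5-note cells begin on E4, Bb3, F3 — each down a 4th from the last.
Continuing: C3 → G2. Statement 5 starts on G2.

G2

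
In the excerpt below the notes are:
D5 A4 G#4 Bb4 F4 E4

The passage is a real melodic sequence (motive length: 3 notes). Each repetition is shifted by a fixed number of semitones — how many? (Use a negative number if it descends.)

Unit = 3 notes; the statements start on D5, Bb4, moving down a 3rd each time.
D5 to Bb4 spans -4 semitones.

-4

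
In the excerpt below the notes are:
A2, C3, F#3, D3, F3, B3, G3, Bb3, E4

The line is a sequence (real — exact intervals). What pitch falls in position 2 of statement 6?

Db5

With 3-note cells, note 2 of each statement runs C3, F3, Bb3.
Carrying that up a 4th forward: Eb4 → Ab4 → Db5.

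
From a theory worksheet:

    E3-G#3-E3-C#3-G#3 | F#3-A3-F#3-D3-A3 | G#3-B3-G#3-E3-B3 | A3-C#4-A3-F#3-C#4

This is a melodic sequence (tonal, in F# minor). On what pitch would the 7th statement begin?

D4

With a 5-note motive the entries are E3, F#3, G#3, A3, each up a 2nd from the previous.
Extending the heads up a 2nd: B3 → C#4 → D4.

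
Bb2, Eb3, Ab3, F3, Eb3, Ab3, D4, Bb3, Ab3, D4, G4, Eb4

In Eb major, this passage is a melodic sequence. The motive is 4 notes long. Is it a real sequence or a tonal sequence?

Every note is diatonic to Eb major.
Cell 1 has +5 semitones from note 2 to 3, but cell 2 has +6 — the interval quality changes while the contour stays the same, which is the hallmark of a tonal sequence.

tonal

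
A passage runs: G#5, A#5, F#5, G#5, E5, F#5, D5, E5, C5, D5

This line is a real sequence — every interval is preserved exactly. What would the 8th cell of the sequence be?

The 2-note cells begin on G#5, F#5, E5, D5, C5 — each down a 2nd from the last.
Continuing the starts: Bb4 → Ab4 → Gb4.
Statement 8 starts on Gb4 and keeps the same exact contour: Gb4 Ab4.

Gb4 Ab4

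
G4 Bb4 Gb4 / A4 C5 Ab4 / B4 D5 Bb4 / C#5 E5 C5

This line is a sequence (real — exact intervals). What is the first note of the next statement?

D#5

Unit = 3 notes; the statements start on G4, A4, B4, C#5, moving up a 2nd each time.
The next head, up a 2nd from C#5, is D#5.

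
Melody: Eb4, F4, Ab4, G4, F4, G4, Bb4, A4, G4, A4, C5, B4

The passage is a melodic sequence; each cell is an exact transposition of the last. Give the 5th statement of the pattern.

Unit = 4 notes; the statements start on Eb4, F4, G4, moving up a 2nd each time.
Continuing the starts: A4 → B4.
So cell 5 is B4 C#5 E5 D#5.

B4 C#5 E5 D#5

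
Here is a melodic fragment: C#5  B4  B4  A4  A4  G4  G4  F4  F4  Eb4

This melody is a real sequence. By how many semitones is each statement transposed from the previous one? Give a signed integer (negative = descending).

-2

With a 2-note motive the entries are C#5, B4, A4, G4, F4, each down a 2nd from the previous.
C#5 to B4 spans -2 semitones.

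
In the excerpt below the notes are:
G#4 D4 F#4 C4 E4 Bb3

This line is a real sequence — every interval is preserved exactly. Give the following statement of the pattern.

D4 Ab3

With a 2-note motive the entries are G#4, F#4, E4, each down a 2nd from the previous.
From D4 the exact shape gives D4 Ab3.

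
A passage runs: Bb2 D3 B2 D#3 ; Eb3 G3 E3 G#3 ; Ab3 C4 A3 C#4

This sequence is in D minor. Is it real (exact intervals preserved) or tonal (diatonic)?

Each cell has the same semitone pattern (4, -3, 4) — intervals are preserved exactly.
And B2 lies outside D minor, so the sequence is real rather than tonal.

real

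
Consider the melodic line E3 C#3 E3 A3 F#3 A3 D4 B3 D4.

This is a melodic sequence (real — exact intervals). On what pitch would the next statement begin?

Unit = 3 notes; the statements start on E3, A3, D4, moving up a 4th each time.
One more step up a 4th gives G4.

G4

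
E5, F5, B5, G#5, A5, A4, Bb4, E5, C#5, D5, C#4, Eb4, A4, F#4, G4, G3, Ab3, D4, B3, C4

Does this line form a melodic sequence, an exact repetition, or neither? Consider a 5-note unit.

Note 1 of cell 3 is C#4; if this were a sequence it would be D4. No unit length gives a consistent transposition pattern.

neither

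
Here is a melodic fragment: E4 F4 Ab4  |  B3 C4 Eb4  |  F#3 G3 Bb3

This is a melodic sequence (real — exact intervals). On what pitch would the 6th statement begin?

D#2

Unit = 3 notes; the statements start on E4, B3, F#3, moving down a 4th each time.
Continuing: C#3 → G#2 → D#2. Statement 6 starts on D#2.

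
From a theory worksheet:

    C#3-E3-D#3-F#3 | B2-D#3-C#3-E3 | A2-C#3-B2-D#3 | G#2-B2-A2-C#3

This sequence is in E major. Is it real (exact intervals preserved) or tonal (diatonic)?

Every note is diatonic to E major.
Cell 1 has +3 semitones from note 1 to 2, but cell 2 has +4 — the interval quality changes while the contour stays the same, which is the hallmark of a tonal sequence.

tonal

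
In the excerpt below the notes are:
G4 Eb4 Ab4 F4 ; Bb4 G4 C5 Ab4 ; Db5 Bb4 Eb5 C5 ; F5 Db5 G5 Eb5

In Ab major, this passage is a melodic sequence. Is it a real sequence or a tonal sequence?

tonal

Every note is diatonic to Ab major.
Cell 1 has -4 semitones from note 1 to 2, but cell 2 has -3 — the interval quality changes while the contour stays the same, which is the hallmark of a tonal sequence.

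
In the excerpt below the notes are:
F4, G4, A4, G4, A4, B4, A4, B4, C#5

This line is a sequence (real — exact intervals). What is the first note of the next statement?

The 3-note cells begin on F4, G4, A4 — each up a 2nd from the last.
One more step up a 2nd gives B4.

B4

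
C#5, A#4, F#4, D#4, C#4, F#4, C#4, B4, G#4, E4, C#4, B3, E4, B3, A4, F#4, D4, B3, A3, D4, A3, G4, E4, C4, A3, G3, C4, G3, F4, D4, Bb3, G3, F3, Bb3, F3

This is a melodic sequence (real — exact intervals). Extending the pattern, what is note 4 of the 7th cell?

The unit is 7 notes. Position-4 pitches of the 5 shown cells: D#4, C#4, B3, A3, G3.
Each moves down a 2nd. Continuing: F3 → Eb3.

Eb3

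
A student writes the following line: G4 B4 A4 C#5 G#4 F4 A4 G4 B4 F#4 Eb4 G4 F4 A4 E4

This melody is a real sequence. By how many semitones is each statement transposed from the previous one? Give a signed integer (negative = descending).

With a 5-note motive the entries are G4, F4, Eb4, each down a 2nd from the previous.
G4 to F4 spans -2 semitones.

-2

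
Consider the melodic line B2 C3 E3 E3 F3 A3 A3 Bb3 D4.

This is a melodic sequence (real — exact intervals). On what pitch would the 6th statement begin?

With a 3-note motive the entries are B2, E3, A3, each up a 4th from the previous.
Extending the heads up a 4th: D4 → G4 → C5.

C5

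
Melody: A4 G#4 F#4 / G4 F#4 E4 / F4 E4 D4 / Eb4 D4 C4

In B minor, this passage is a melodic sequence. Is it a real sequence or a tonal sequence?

Each cell has the same semitone pattern (-1, -2) — intervals are preserved exactly.
And G#4 lies outside B minor, so the sequence is real rather than tonal.

real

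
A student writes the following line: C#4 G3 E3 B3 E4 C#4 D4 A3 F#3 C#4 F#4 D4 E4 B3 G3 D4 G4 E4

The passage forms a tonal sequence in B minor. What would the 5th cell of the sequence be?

The 6-note cells begin on C#4, D4, E4 — each up a 2nd from the last.
Extending up a 2nd: F#4 → G4.
Statement 5 starts on G4 and keeps the same diatonic contour: G4 D4 B3 F#4 B4 G4.

G4 D4 B3 F#4 B4 G4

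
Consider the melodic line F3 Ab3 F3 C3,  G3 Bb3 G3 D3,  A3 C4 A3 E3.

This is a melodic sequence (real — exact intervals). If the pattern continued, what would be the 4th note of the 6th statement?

A#3

With 4-note cells, note 4 of each statement runs C3, D3, E3.
Carrying that up a 2nd forward: F#3 → G#3 → A#3.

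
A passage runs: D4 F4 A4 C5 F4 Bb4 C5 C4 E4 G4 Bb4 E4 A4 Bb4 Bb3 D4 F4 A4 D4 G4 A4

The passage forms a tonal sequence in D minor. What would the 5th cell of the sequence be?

Taking 7-note groups, the heads are D4, C4, Bb3: the pattern moves down a 2nd.
Continuing the starts: A3 → G3.
From G3 the diatonic shape gives G3 Bb3 D4 F4 Bb3 E4 F4.

G3 Bb3 D4 F4 Bb3 E4 F4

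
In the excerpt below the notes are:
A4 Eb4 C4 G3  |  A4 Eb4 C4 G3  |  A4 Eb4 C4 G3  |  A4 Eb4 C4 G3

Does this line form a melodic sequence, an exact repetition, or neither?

repetition

Each 4-note cell is identical (A4 Eb4 C4 G3), restated at the same pitch.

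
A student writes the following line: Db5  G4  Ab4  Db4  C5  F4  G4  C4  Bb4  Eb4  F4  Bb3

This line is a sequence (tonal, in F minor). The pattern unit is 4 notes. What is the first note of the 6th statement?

Unit = 4 notes; the statements start on Db5, C5, Bb4, moving down a 2nd each time.
Continuing: Ab4 → G4 → F4. Statement 6 starts on F4.

F4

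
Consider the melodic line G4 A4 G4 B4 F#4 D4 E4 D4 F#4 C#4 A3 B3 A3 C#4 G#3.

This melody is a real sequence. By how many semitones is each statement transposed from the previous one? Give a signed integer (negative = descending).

The 5-note cells begin on G4, D4, A3 — each down a 4th from the last.
Counting half-steps from G4 to D4: -5.

-5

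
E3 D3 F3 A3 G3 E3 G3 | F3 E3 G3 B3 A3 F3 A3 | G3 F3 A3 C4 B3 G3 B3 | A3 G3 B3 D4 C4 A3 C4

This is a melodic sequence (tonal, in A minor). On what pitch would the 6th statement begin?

Unit = 7 notes; the statements start on E3, F3, G3, A3, moving up a 2nd each time.
Extending the heads up a 2nd: B3 → C4.

C4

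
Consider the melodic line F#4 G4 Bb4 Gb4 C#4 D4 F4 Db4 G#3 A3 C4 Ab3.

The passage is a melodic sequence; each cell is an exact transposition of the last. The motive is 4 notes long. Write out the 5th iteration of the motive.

A#2 B2 D3 Bb2

Taking 4-note groups, the heads are F#4, C#4, G#3: the pattern moves down a 4th.
Continuing the starts: D#3 → A#2.
From A#2 the exact shape gives A#2 B2 D3 Bb2.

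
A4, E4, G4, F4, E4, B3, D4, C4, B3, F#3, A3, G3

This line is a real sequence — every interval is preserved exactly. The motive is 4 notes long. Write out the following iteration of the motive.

Taking 4-note groups, the heads are A4, E4, B3: the pattern moves down a 4th.
So cell 4 is F#3 C#3 E3 D3.

F#3 C#3 E3 D3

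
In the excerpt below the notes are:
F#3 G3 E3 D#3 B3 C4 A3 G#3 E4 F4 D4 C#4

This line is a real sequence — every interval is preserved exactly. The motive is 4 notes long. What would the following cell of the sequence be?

A4 Bb4 G4 F#4

Unit = 4 notes; the statements start on F#3, B3, E4, moving up a 4th each time.
So cell 4 is A4 Bb4 G4 F#4.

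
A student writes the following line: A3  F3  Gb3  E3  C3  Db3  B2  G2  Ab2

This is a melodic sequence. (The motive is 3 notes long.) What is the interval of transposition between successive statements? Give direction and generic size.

Unit = 3 notes; the statements start on A3, E3, B2, moving down a 4th each time.
A3 to E3 is down a 4th.

down a 4th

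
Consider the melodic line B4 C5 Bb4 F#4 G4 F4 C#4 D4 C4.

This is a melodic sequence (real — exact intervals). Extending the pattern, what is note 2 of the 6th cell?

The unit is 3 notes. Position-2 pitches of the 3 shown cells: C5, G4, D4.
Carrying that down a 4th forward: A3 → E3 → B2.

B2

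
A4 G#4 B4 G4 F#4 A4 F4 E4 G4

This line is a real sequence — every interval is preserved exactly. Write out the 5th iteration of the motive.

Db4 C4 Eb4

The 3-note cells begin on A4, G4, F4 — each down a 2nd from the last.
Extending down a 2nd: Eb4 → Db4.
Statement 5 starts on Db4 and keeps the same exact contour: Db4 C4 Eb4.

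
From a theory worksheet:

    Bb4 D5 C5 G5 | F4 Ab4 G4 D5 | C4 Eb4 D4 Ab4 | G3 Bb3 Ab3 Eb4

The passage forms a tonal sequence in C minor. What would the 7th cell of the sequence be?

Eb2 G2 F2 C3

Taking 4-note groups, the heads are Bb4, F4, C4, G3: the pattern moves down a 4th.
Extending down a 4th: D3 → Ab2 → Eb2.
So cell 7 is Eb2 G2 F2 C3.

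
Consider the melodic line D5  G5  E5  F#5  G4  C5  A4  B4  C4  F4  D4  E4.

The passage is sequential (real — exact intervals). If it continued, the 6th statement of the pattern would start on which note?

Taking 4-note groups, the heads are D5, G4, C4: the pattern moves down a 5th.
Continuing: F3 → Bb2 → Eb2. Statement 6 starts on Eb2.

Eb2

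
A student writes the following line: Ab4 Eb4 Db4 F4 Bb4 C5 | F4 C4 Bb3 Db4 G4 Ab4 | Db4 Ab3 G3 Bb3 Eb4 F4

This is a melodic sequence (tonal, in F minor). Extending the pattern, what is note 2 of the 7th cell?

Grouping in 6s, the 2nd note of each cell is Eb4, C4, Ab3.
Carrying that down a 3rd forward: F3 → Db3 → Bb2 → G2.

G2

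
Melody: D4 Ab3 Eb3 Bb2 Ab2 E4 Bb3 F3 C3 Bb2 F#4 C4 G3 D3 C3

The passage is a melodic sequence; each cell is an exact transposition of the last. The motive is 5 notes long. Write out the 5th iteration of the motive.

The 5-note cells begin on D4, E4, F#4 — each up a 2nd from the last.
Extending up a 2nd: G#4 → A#4.
So cell 5 is A#4 E4 B3 F#3 E3.

A#4 E4 B3 F#3 E3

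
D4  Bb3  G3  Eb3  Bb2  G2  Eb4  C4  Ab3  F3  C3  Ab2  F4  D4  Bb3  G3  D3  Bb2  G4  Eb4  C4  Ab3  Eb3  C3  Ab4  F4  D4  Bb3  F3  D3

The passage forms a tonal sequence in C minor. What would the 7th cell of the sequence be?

The 6-note cells begin on D4, Eb4, F4, G4, Ab4 — each up a 2nd from the last.
Continuing the starts: Bb4 → C5.
Statement 7 starts on C5 and keeps the same diatonic contour: C5 Ab4 F4 D4 Ab3 F3.

C5 Ab4 F4 D4 Ab3 F3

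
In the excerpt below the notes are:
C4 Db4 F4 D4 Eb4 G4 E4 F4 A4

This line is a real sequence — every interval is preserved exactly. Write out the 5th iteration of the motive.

G#4 A4 C#5

The 3-note cells begin on C4, D4, E4 — each up a 2nd from the last.
Continuing the starts: F#4 → G#4.
Statement 5 starts on G#4 and keeps the same exact contour: G#4 A4 C#5.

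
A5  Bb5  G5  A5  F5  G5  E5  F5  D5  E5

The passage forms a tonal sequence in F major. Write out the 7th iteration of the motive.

Bb4 C5

With a 2-note motive the entries are A5, G5, F5, E5, D5, each down a 2nd from the previous.
Extending down a 2nd: C5 → Bb4.
From Bb4 the diatonic shape gives Bb4 C5.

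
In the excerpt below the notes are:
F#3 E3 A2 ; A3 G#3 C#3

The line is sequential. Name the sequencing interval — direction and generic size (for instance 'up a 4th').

up a 3rd

Unit = 3 notes; the statements start on F#3, A3, moving up a 3rd each time.
F#3 to A3 is up a 3rd.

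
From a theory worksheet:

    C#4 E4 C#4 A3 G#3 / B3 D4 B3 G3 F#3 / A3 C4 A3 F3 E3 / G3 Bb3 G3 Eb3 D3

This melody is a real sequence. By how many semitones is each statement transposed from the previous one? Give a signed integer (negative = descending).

Taking 5-note groups, the heads are C#4, B3, A3, G3: the pattern moves down a 2nd.
C#4→B3 is 59 − 61 = -2 semitones.

-2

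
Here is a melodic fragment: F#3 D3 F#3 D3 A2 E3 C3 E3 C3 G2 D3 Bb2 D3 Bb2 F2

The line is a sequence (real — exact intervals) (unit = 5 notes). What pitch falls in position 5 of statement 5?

Db2

The unit is 5 notes. Position-5 pitches of the 3 shown cells: A2, G2, F2.
Extending down a 2nd: Eb2 → Db2.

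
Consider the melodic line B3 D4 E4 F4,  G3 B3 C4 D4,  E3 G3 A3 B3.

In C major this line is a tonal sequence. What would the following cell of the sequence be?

With a 4-note motive the entries are B3, G3, E3, each down a 3rd from the previous.
Statement 4 starts on C3 and keeps the same diatonic contour: C3 E3 F3 G3.

C3 E3 F3 G3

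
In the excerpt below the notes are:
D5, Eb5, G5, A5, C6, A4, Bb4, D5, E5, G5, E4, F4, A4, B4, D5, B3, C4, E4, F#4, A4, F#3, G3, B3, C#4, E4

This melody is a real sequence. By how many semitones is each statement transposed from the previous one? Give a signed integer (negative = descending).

Taking 5-note groups, the heads are D5, A4, E4, B3, F#3: the pattern moves down a 4th.
D5 to A4 spans -5 semitones.

-5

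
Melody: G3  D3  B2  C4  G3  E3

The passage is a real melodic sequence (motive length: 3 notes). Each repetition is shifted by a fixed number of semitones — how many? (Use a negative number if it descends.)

5

Unit = 3 notes; the statements start on G3, C4, moving up a 4th each time.
G3 to C4 spans +5 semitones.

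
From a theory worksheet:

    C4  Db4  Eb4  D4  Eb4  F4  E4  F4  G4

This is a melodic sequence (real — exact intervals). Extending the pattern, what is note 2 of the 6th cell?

B4

The unit is 3 notes. Position-2 pitches of the 3 shown cells: Db4, Eb4, F4.
Extending up a 2nd: G4 → A4 → B4.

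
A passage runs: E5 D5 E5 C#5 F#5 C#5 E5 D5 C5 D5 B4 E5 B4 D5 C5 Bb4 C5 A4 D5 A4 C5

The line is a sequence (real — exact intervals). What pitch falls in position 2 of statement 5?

Gb4

With 7-note cells, note 2 of each statement runs D5, C5, Bb4.
Each moves down a 2nd. Continuing: Ab4 → Gb4.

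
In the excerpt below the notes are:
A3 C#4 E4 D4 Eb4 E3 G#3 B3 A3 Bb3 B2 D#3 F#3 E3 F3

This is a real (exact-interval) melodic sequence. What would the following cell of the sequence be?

F#2 A#2 C#3 B2 C3

The 5-note cells begin on A3, E3, B2 — each down a 4th from the last.
So cell 4 is F#2 A#2 C#3 B2 C3.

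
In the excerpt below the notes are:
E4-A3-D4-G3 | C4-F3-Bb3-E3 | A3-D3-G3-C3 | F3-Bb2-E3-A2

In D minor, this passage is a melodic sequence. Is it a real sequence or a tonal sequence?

tonal

Every note is diatonic to D minor.
Cell 1 has -7 semitones from note 3 to 4, but cell 2 has -6 — the interval quality changes while the contour stays the same, which is the hallmark of a tonal sequence.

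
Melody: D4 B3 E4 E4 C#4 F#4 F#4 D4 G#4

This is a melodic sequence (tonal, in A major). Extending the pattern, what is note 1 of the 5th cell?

Grouping in 3s, the 1st note of each cell is D4, E4, F#4.
Each moves up a 2nd. Continuing: G#4 → A4.

A4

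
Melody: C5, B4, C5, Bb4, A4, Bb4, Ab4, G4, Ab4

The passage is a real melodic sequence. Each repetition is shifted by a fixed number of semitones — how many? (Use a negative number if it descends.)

The 3-note cells begin on C5, Bb4, Ab4 — each down a 2nd from the last.
C5→Bb4 is 70 − 72 = -2 semitones.

-2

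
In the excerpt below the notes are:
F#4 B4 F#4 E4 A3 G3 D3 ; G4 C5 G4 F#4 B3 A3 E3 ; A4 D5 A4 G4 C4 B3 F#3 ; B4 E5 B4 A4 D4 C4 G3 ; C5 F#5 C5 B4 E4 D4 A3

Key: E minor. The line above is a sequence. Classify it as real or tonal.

Every note is diatonic to E minor.
Cell 1 has -2 semitones from note 3 to 4, but cell 2 has -1 — the interval quality changes while the contour stays the same, which is the hallmark of a tonal sequence.

tonal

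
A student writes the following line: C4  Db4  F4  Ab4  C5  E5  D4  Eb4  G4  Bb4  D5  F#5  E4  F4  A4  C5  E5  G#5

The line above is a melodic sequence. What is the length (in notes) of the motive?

6

There are 18 notes; a 6-note unit gives 3 cells:
C4 Db4 F4 Ab4 C5 E5 | D4 Eb4 G4 Bb4 D5 F#5 | E4 F4 A4 C5 E5 G#5
That's a consistent up a 2nd shift per cell, and no other grouping gives one.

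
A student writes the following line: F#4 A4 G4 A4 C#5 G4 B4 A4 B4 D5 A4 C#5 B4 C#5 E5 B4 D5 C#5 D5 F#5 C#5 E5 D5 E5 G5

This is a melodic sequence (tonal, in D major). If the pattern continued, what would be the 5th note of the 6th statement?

The unit is 5 notes. Position-5 pitches of the 5 shown cells: C#5, D5, E5, F#5, G5.
From G5, up a 2nd gives A5.

A5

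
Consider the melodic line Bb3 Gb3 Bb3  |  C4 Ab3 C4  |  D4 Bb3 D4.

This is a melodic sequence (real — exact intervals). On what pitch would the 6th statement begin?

Taking 3-note groups, the heads are Bb3, C4, D4: the pattern moves up a 2nd.
Continuing: E4 → F#4 → G#4. Statement 6 starts on G#4.

G#4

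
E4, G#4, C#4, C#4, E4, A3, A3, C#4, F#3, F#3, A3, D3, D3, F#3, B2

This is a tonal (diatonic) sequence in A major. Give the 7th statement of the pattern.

The 3-note cells begin on E4, C#4, A3, F#3, D3 — each down a 3rd from the last.
Carrying on: B2 → G#2.
Statement 7 starts on G#2 and keeps the same diatonic contour: G#2 B2 E2.

G#2 B2 E2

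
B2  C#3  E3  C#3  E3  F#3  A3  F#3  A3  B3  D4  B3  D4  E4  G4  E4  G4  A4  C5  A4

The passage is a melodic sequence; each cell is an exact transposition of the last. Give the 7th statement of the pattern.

The 4-note cells begin on B2, E3, A3, D4, G4 — each up a 4th from the last.
Extending up a 4th: C5 → F5.
Statement 7 starts on F5 and keeps the same exact contour: F5 G5 Bb5 G5.

F5 G5 Bb5 G5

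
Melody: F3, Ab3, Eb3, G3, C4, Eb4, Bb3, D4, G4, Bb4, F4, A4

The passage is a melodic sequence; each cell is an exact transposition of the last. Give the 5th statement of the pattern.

Unit = 4 notes; the statements start on F3, C4, G4, moving up a 5th each time.
Carrying on: D5 → A5.
So cell 5 is A5 C6 G5 B5.

A5 C6 G5 B5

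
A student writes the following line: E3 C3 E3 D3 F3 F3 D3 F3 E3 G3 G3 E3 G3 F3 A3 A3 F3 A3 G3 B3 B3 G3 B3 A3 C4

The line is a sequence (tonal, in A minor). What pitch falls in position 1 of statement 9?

F4

The unit is 5 notes. Position-1 pitches of the 5 shown cells: E3, F3, G3, A3, B3.
Extending up a 2nd: C4 → D4 → E4 → F4.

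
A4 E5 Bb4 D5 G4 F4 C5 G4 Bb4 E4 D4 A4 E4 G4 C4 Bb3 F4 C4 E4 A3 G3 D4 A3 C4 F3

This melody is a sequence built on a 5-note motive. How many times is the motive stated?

5

25 notes in groups of 5 gives 25/5 = 5 statements.
Starts: A4, F4, D4, Bb3, G3 — each down a 3rd.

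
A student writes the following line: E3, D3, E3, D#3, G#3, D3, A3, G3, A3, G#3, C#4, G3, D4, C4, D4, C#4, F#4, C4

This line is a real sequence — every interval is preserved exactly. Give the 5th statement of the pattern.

C5 Bb4 C5 B4 E5 Bb4

Taking 6-note groups, the heads are E3, A3, D4: the pattern moves up a 4th.
Carrying on: G4 → C5.
So cell 5 is C5 Bb4 C5 B4 E5 Bb4.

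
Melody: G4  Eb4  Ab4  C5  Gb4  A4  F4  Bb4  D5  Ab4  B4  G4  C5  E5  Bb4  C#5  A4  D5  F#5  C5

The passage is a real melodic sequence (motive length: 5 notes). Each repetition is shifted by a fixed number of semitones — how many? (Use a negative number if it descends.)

Unit = 5 notes; the statements start on G4, A4, B4, C#5, moving up a 2nd each time.
G4 to A4 spans +2 semitones.

2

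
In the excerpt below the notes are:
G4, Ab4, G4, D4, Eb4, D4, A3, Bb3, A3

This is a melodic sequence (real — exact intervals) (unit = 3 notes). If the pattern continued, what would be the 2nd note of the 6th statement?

With 3-note cells, note 2 of each statement runs Ab4, Eb4, Bb3.
Extending down a 4th: F3 → C3 → G2.

G2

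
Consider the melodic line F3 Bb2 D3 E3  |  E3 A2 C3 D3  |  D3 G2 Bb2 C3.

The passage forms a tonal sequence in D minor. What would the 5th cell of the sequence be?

Bb2 E2 G2 A2

With a 4-note motive the entries are F3, E3, D3, each down a 2nd from the previous.
Carrying on: C3 → Bb2.
Statement 5 starts on Bb2 and keeps the same diatonic contour: Bb2 E2 G2 A2.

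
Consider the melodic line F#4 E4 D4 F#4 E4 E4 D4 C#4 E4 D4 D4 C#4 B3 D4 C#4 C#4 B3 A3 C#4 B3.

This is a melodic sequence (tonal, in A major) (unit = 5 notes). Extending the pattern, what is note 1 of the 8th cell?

F#3

Grouping in 5s, the 1st note of each cell is F#4, E4, D4, C#4.
Carrying that down a 2nd forward: B3 → A3 → G#3 → F#3.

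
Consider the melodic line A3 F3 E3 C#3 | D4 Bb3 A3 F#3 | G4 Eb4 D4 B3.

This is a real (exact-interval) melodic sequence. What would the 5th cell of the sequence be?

F5 Db5 C5 A4

The 4-note cells begin on A3, D4, G4 — each up a 4th from the last.
Carrying on: C5 → F5.
So cell 5 is F5 Db5 C5 A4.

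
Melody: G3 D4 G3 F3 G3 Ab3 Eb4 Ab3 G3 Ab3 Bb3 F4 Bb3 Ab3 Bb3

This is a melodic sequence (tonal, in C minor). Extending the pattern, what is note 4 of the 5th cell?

C4

With 5-note cells, note 4 of each statement runs F3, G3, Ab3.
Each moves up a 2nd. Continuing: Bb3 → C4.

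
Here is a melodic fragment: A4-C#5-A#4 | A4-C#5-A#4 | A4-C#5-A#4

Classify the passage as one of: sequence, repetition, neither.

Each 3-note cell is identical (A4 C#5 A#4), restated at the same pitch.

repetition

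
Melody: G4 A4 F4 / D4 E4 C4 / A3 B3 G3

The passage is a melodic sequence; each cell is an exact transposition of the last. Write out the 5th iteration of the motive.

B2 C#3 A2

Taking 3-note groups, the heads are G4, D4, A3: the pattern moves down a 4th.
Carrying on: E3 → B2.
Statement 5 starts on B2 and keeps the same exact contour: B2 C#3 A2.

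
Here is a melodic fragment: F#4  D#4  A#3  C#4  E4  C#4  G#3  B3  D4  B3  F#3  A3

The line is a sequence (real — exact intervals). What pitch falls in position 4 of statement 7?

Db3

Grouping in 4s, the 4th note of each cell is C#4, B3, A3.
Each moves down a 2nd. Continuing: G3 → F3 → Eb3 → Db3.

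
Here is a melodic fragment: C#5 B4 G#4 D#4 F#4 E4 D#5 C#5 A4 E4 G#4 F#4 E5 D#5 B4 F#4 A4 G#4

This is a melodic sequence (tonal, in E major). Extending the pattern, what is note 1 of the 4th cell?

F#5

With 6-note cells, note 1 of each statement runs C#5, D#5, E5.
Each moves up a 2nd; the next is F#5.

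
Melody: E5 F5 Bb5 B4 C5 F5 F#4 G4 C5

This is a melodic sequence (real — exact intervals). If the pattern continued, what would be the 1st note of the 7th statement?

A#2

With 3-note cells, note 1 of each statement runs E5, B4, F#4.
Each moves down a 4th. Continuing: C#4 → G#3 → D#3 → A#2.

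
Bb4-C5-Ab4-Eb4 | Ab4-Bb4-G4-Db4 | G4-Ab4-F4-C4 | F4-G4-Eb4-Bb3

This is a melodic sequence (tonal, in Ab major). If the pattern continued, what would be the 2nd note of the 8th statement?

With 4-note cells, note 2 of each statement runs C5, Bb4, Ab4, G4.
Extending down a 2nd: F4 → Eb4 → Db4 → C4.

C4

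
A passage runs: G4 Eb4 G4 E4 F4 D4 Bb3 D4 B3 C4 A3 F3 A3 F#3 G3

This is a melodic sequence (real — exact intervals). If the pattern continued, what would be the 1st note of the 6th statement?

F#2

With 5-note cells, note 1 of each statement runs G4, D4, A3.
Extending down a 4th: E3 → B2 → F#2.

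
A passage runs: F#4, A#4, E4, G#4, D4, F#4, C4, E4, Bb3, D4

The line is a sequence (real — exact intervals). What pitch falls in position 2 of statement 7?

Grouping in 2s, the 2nd note of each cell is A#4, G#4, F#4, E4, D4.
Each moves down a 2nd. Continuing: C4 → Bb3.

Bb3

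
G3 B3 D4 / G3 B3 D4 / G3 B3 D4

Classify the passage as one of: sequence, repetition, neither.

repetition

Each 3-note cell is identical (G3 B3 D4), restated at the same pitch.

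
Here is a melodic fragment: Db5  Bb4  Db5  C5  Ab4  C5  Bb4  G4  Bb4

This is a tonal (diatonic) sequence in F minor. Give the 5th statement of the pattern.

G4 Eb4 G4

The 3-note cells begin on Db5, C5, Bb4 — each down a 2nd from the last.
Carrying on: Ab4 → G4.
So cell 5 is G4 Eb4 G4.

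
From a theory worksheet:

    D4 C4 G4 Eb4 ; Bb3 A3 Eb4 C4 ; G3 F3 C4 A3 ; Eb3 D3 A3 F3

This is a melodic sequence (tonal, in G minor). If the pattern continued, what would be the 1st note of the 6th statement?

A2

Grouping in 4s, the 1st note of each cell is D4, Bb3, G3, Eb3.
Carrying that down a 3rd forward: C3 → A2.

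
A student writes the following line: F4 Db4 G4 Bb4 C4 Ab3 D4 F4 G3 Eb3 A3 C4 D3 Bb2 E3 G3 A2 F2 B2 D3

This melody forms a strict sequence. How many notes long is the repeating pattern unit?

There are 20 notes; a 4-note unit gives 5 cells:
F4 Db4 G4 Bb4 | C4 Ab3 D4 F4 | G3 Eb3 A3 C4 | D3 Bb2 E3 G3 | A2 F2 B2 D3
Each cell is the previous one down a 4th — so the unit is 4 notes.

4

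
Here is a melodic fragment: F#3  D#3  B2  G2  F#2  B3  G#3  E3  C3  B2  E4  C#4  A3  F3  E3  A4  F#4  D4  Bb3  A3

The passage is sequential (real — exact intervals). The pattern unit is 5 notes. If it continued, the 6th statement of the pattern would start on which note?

G5

With a 5-note motive the entries are F#3, B3, E4, A4, each up a 4th from the previous.
Extending the heads up a 4th: D5 → G5.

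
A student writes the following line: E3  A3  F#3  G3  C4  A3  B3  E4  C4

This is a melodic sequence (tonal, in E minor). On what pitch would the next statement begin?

D4

With a 3-note motive the entries are E3, G3, B3, each up a 3rd from the previous.
The next head, up a 3rd from B3, is D4.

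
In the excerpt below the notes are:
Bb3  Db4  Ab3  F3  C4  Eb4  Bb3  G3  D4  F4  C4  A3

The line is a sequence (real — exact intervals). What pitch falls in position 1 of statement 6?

G#4

With 4-note cells, note 1 of each statement runs Bb3, C4, D4.
Each moves up a 2nd. Continuing: E4 → F#4 → G#4.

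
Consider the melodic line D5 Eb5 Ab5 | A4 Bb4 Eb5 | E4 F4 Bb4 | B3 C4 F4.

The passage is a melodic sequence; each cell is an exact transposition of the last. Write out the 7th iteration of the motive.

G#2 A2 D3

With a 3-note motive the entries are D5, A4, E4, B3, each down a 4th from the previous.
Continuing the starts: F#3 → C#3 → G#2.
So cell 7 is G#2 A2 D3.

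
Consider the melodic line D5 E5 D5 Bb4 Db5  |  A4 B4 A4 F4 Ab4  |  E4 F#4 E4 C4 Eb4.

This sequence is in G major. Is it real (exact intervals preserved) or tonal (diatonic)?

Each cell has the same semitone pattern (2, -2, -4, 3) — intervals are preserved exactly.
And Bb4 lies outside G major, so the sequence is real rather than tonal.

real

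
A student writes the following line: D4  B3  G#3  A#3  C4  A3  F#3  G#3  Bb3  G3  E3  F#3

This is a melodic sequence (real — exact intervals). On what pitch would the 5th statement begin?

Gb3

Unit = 4 notes; the statements start on D4, C4, Bb3, moving down a 2nd each time.
Extending the heads down a 2nd: Ab3 → Gb3.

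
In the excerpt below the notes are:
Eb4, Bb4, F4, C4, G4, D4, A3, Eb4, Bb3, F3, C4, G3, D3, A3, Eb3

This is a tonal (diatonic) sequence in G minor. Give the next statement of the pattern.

With a 3-note motive the entries are Eb4, C4, A3, F3, D3, each down a 3rd from the previous.
Statement 6 starts on Bb2 and keeps the same diatonic contour: Bb2 F3 C3.

Bb2 F3 C3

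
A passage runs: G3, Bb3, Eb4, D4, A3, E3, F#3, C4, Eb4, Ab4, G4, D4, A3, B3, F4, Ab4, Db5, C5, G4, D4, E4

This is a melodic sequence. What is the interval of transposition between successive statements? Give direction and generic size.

With a 7-note motive the entries are G3, C4, F4, each up a 4th from the previous.
From G3 to C4: up a 4th.

up a 4th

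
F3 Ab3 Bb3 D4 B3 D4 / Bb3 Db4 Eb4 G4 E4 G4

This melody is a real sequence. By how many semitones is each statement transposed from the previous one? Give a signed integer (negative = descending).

Taking 6-note groups, the heads are F3, Bb3: the pattern moves up a 4th.
Counting half-steps from F3 to Bb3: 5.

5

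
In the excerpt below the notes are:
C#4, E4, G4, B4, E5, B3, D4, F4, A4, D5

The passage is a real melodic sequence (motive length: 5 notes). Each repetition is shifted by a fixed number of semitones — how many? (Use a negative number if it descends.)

With a 5-note motive the entries are C#4, B3, each down a 2nd from the previous.
C#4→B3 is 59 − 61 = -2 semitones.

-2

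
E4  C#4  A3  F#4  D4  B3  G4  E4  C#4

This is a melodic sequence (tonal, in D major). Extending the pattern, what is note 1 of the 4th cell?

Grouping in 3s, the 1st note of each cell is E4, F#4, G4.
Each moves up a 2nd; the next is A4.

A4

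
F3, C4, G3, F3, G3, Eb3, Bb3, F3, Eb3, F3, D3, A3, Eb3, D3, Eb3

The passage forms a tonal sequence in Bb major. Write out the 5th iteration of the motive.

Bb2 F3 C3 Bb2 C3

The 5-note cells begin on F3, Eb3, D3 — each down a 2nd from the last.
Carrying on: C3 → Bb2.
So cell 5 is Bb2 F3 C3 Bb2 C3.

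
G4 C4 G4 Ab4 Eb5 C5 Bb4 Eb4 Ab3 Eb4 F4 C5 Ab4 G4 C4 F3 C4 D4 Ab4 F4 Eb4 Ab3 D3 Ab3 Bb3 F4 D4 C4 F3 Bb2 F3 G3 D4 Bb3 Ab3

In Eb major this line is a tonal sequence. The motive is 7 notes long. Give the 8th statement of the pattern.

With a 7-note motive the entries are G4, Eb4, C4, Ab3, F3, each down a 3rd from the previous.
Continuing the starts: D3 → Bb2 → G2.
So cell 8 is G2 C2 G2 Ab2 Eb3 C3 Bb2.

G2 C2 G2 Ab2 Eb3 C3 Bb2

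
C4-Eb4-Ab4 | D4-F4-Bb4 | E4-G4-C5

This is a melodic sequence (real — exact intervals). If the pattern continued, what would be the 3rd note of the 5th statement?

E5

The unit is 3 notes. Position-3 pitches of the 3 shown cells: Ab4, Bb4, C5.
Extending up a 2nd: D5 → E5.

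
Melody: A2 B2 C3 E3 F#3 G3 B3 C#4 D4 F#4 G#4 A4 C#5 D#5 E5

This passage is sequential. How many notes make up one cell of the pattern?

15 notes total. Splitting into 5 groups of 3:
A2 B2 C3 | E3 F#3 G3 | B3 C#4 D4 | F#4 G#4 A4 | C#5 D#5 E5
Every group is a transposition up a 5th of the one before; no shorter unit works.

3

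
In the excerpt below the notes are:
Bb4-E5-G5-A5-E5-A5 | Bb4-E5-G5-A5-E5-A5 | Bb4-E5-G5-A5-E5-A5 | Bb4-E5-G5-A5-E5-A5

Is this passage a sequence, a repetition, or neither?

repetition

Each 6-note cell is identical (Bb4 E5 G5 A5 E5 A5), restated at the same pitch.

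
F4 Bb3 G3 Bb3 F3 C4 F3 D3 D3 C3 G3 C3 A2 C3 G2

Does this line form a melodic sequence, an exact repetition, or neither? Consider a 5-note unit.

neither

Note 4 of cell 2 is D3; if this were a sequence it would be F3. No unit length gives a consistent transposition pattern.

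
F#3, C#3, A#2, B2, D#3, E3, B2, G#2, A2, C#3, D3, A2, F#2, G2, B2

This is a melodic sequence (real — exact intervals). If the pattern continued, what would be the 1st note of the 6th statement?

The unit is 5 notes. Position-1 pitches of the 3 shown cells: F#3, E3, D3.
Each moves down a 2nd. Continuing: C3 → Bb2 → Ab2.

Ab2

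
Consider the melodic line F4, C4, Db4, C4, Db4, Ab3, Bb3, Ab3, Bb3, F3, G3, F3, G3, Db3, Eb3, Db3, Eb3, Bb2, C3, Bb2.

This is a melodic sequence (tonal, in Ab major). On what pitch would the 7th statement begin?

Ab2

The 4-note cells begin on F4, Db4, Bb3, G3, Eb3 — each down a 3rd from the last.
Continuing: C3 → Ab2. Statement 7 starts on Ab2.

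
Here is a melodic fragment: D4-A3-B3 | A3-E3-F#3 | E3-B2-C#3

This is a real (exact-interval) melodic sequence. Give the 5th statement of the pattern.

Unit = 3 notes; the statements start on D4, A3, E3, moving down a 4th each time.
Continuing the starts: B2 → F#2.
So cell 5 is F#2 C#2 D#2.

F#2 C#2 D#2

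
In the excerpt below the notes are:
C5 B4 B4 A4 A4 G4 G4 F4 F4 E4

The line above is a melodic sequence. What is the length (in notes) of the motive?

2

10 notes total. Splitting into 5 groups of 2:
C5 B4 | B4 A4 | A4 G4 | G4 F4 | F4 E4
That's a consistent down a 2nd shift per cell, and no other grouping gives one.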